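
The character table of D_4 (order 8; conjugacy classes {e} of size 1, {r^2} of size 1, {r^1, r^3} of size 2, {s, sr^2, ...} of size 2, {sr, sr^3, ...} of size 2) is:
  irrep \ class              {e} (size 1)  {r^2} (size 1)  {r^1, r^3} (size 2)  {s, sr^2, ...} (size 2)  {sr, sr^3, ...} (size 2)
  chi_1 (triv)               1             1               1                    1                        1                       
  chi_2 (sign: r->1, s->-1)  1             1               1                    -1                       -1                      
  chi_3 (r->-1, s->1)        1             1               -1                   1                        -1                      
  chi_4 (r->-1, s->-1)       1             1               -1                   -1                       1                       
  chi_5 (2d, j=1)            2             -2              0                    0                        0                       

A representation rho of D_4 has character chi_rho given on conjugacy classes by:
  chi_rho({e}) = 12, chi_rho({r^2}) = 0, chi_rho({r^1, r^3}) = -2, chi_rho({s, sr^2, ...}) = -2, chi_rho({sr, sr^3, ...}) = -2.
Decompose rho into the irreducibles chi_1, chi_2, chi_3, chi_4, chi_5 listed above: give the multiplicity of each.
Multiplicities: chi_1: 0, chi_2: 2, chi_3: 2, chi_4: 2, chi_5: 3.

Explanation: Use <chi_rho, chi> = (1/|G|) sum_C |C| * chi_rho(C) * conj(chi(C)) with |G| = 8 for each irreducible chi in the table:
  <chi_rho, chi_1> = (1/8)[1*(12)*conj(1) + 1*(0)*conj(1) + 2*(-2)*conj(1) + 2*(-2)*conj(1) + 2*(-2)*conj(1)]
      = (1/8)[(12) + (0) + (-4) + (-4) + (-4)] = 0/8 = 0
  <chi_rho, chi_2> = (1/8)[1*(12)*conj(1) + 1*(0)*conj(1) + 2*(-2)*conj(1) + 2*(-2)*conj(-1) + 2*(-2)*conj(-1)]
      = (1/8)[(12) + (0) + (-4) + (4) + (4)] = 16/8 = 2
  <chi_rho, chi_3> = (1/8)[1*(12)*conj(1) + 1*(0)*conj(1) + 2*(-2)*conj(-1) + 2*(-2)*conj(1) + 2*(-2)*conj(-1)]
      = (1/8)[(12) + (0) + (4) + (-4) + (4)] = 16/8 = 2
  <chi_rho, chi_4> = (1/8)[1*(12)*conj(1) + 1*(0)*conj(1) + 2*(-2)*conj(-1) + 2*(-2)*conj(-1) + 2*(-2)*conj(1)]
      = (1/8)[(12) + (0) + (4) + (4) + (-4)] = 16/8 = 2
  <chi_rho, chi_5> = (1/8)[1*(12)*conj(2) + 1*(0)*conj(-2) + 2*(-2)*conj(0) + 2*(-2)*conj(0) + 2*(-2)*conj(0)]
      = (1/8)[(24) + (0) + (0) + (0) + (0)] = 24/8 = 3
Dimension check: dim(rho) = sum (mult * dim) = 0*1 + 2*1 + 2*1 + 2*1 + 3*2 = 12 = chi_rho(e) = 12.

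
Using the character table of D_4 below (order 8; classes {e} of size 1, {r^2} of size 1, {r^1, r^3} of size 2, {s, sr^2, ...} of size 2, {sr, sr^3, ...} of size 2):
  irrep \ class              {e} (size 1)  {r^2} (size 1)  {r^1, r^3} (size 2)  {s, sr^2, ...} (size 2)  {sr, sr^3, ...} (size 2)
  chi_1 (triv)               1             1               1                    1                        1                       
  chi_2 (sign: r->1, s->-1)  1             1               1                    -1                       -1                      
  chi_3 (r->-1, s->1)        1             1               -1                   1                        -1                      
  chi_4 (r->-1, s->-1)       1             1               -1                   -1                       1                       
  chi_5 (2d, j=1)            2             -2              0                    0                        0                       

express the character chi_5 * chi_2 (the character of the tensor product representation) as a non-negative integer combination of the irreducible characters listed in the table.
chi_5 tensor chi_2 = chi_5 (all other irreducibles have multiplicity 0).

Derivation: The character of a tensor product is the pointwise product (chi_5 * chi_2)(C) = chi_5(C) * chi_2(C):
  {e}: (2)*(1), {r^2}: (-2)*(1), {r^1, r^3}: (0)*(1), {s, sr^2, ...}: (0)*(-1), {sr, sr^3, ...}: (0)*(-1)
so (chi_5 * chi_2) takes values
  {e} -> 2, {r^2} -> -2, {r^1, r^3} -> 0, {s, sr^2, ...} -> 0, {sr, sr^3, ...} -> 0.
Now take the inner product of this character with each irreducible chi from the table, <chi_5*chi_2, chi> = (1/8) sum_C |C| (chi_5*chi_2)(C) conj(chi(C)):
  <chi_5*chi_2, chi_1> = (1/8)[1*(2)*conj(1) + 1*(-2)*conj(1) + 2*(0)*conj(1) + 2*(0)*conj(1) + 2*(0)*conj(1)]
      = (1/8)[(2) + (-2) + (0) + (0) + (0)] = 0/8 = 0
  <chi_5*chi_2, chi_2> = (1/8)[1*(2)*conj(1) + 1*(-2)*conj(1) + 2*(0)*conj(1) + 2*(0)*conj(-1) + 2*(0)*conj(-1)]
      = (1/8)[(2) + (-2) + (0) + (0) + (0)] = 0/8 = 0
  <chi_5*chi_2, chi_3> = (1/8)[1*(2)*conj(1) + 1*(-2)*conj(1) + 2*(0)*conj(-1) + 2*(0)*conj(1) + 2*(0)*conj(-1)]
      = (1/8)[(2) + (-2) + (0) + (0) + (0)] = 0/8 = 0
  <chi_5*chi_2, chi_4> = (1/8)[1*(2)*conj(1) + 1*(-2)*conj(1) + 2*(0)*conj(-1) + 2*(0)*conj(-1) + 2*(0)*conj(1)]
      = (1/8)[(2) + (-2) + (0) + (0) + (0)] = 0/8 = 0
  <chi_5*chi_2, chi_5> = (1/8)[1*(2)*conj(2) + 1*(-2)*conj(-2) + 2*(0)*conj(0) + 2*(0)*conj(0) + 2*(0)*conj(0)]
      = (1/8)[(4) + (4) + (0) + (0) + (0)] = 8/8 = 1
Hence the multiplicities are chi_5: 1. Dimension check: dim(chi_5)*dim(chi_2) = 2*1 = 2 and sum (mult * dim) = 1*2 = 2.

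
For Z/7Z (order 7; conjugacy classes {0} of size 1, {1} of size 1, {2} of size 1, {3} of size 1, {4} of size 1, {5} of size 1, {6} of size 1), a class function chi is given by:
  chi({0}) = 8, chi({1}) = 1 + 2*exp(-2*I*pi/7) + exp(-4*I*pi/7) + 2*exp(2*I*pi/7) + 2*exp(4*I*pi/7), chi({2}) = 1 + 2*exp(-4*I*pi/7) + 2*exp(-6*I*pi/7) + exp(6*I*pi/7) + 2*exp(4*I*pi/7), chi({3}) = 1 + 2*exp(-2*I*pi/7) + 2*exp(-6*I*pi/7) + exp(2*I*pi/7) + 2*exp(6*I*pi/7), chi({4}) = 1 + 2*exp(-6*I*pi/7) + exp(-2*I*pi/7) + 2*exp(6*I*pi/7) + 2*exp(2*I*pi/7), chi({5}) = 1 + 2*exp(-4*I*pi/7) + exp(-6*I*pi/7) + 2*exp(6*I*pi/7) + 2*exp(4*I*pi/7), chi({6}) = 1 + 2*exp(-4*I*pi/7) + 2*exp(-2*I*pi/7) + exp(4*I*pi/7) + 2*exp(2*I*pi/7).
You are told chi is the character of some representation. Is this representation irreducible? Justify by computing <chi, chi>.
Not irreducible (reducible): <chi, chi> = 14 > 1.

Proof sketch: <chi, chi> = (1/|G|) sum_C |C| * |chi(C)|^2 = (1/7)[1*|8|^2 + 1*|1 + 2*exp(-2*I*pi/7) + exp(-4*I*pi/7) + 2*exp(2*I*pi/7) + 2*exp(4*I*pi/7)|^2 + 1*|1 + 2*exp(-4*I*pi/7) + 2*exp(-6*I*pi/7) + exp(6*I*pi/7) + 2*exp(4*I*pi/7)|^2 + 1*|1 + 2*exp(-2*I*pi/7) + 2*exp(-6*I*pi/7) + exp(2*I*pi/7) + 2*exp(6*I*pi/7)|^2 + 1*|1 + 2*exp(-6*I*pi/7) + exp(-2*I*pi/7) + 2*exp(6*I*pi/7) + 2*exp(2*I*pi/7)|^2 + 1*|1 + 2*exp(-4*I*pi/7) + exp(-6*I*pi/7) + 2*exp(6*I*pi/7) + 2*exp(4*I*pi/7)|^2 + 1*|1 + 2*exp(-4*I*pi/7) + 2*exp(-2*I*pi/7) + exp(4*I*pi/7) + 2*exp(2*I*pi/7)|^2]
  = (1/7)[(64) + (14 + 10*exp(-2*I*pi/7) + 7*exp(-4*I*pi/7) + 8*exp(-6*I*pi/7) + 8*exp(6*I*pi/7) + 7*exp(4*I*pi/7) + 10*exp(2*I*pi/7)) + (14 + 10*exp(-4*I*pi/7) + 8*exp(-2*I*pi/7) + 7*exp(-6*I*pi/7) + 7*exp(6*I*pi/7) + 8*exp(2*I*pi/7) + 10*exp(4*I*pi/7)) + (14 + 8*exp(-4*I*pi/7) + 7*exp(-2*I*pi/7) + 10*exp(-6*I*pi/7) + 10*exp(6*I*pi/7) + 7*exp(2*I*pi/7) + 8*exp(4*I*pi/7)) + (14 + 8*exp(-4*I*pi/7) + 7*exp(-2*I*pi/7) + 10*exp(-6*I*pi/7) + 10*exp(6*I*pi/7) + 7*exp(2*I*pi/7) + 8*exp(4*I*pi/7)) + (14 + 10*exp(-4*I*pi/7) + 8*exp(-2*I*pi/7) + 7*exp(-6*I*pi/7) + 7*exp(6*I*pi/7) + 8*exp(2*I*pi/7) + 10*exp(4*I*pi/7)) + (14 + 10*exp(-2*I*pi/7) + 7*exp(-4*I*pi/7) + 8*exp(-6*I*pi/7) + 8*exp(6*I*pi/7) + 7*exp(4*I*pi/7) + 10*exp(2*I*pi/7))] = 98/7 = 14.
(Exp terms are combined using exp(i*s)*conj(exp(i*t)) = exp(i*(s-t)), and sums of them are collapsed using the identity that for every m > 1 the m distinct m-th roots of unity sum to 0, e.g. 1 + exp(2*I*pi/3) + exp(-2*I*pi/3) = 0.)
A character is irreducible iff <chi, chi> = 1, so this representation is reducible.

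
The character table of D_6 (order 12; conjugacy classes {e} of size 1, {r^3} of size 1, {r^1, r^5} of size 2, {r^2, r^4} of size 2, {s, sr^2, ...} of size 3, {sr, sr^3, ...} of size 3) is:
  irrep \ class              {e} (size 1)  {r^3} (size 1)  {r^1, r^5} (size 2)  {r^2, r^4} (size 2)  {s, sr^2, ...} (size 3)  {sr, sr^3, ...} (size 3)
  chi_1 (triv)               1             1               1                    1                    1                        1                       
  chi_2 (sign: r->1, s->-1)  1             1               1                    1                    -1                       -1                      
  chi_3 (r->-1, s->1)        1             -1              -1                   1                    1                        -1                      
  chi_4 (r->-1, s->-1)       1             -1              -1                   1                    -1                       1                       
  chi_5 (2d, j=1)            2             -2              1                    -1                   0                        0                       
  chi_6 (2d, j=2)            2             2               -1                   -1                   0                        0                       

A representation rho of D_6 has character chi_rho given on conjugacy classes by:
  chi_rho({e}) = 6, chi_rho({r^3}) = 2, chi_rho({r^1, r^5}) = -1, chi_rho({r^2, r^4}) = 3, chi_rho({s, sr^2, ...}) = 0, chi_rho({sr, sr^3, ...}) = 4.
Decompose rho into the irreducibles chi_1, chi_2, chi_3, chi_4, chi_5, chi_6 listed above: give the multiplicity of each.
Multiplicities: chi_1: 2, chi_2: 0, chi_3: 0, chi_4: 2, chi_5: 0, chi_6: 1.

Reasoning: Use <chi_rho, chi> = (1/|G|) sum_C |C| * chi_rho(C) * conj(chi(C)) with |G| = 12 for each irreducible chi in the table:
  <chi_rho, chi_1> = (1/12)[1*(6)*conj(1) + 1*(2)*conj(1) + 2*(-1)*conj(1) + 2*(3)*conj(1) + 3*(0)*conj(1) + 3*(4)*conj(1)]
      = (1/12)[(6) + (2) + (-2) + (6) + (0) + (12)] = 24/12 = 2
  <chi_rho, chi_2> = (1/12)[1*(6)*conj(1) + 1*(2)*conj(1) + 2*(-1)*conj(1) + 2*(3)*conj(1) + 3*(0)*conj(-1) + 3*(4)*conj(-1)]
      = (1/12)[(6) + (2) + (-2) + (6) + (0) + (-12)] = 0/12 = 0
  <chi_rho, chi_3> = (1/12)[1*(6)*conj(1) + 1*(2)*conj(-1) + 2*(-1)*conj(-1) + 2*(3)*conj(1) + 3*(0)*conj(1) + 3*(4)*conj(-1)]
      = (1/12)[(6) + (-2) + (2) + (6) + (0) + (-12)] = 0/12 = 0
  <chi_rho, chi_4> = (1/12)[1*(6)*conj(1) + 1*(2)*conj(-1) + 2*(-1)*conj(-1) + 2*(3)*conj(1) + 3*(0)*conj(-1) + 3*(4)*conj(1)]
      = (1/12)[(6) + (-2) + (2) + (6) + (0) + (12)] = 24/12 = 2
  <chi_rho, chi_5> = (1/12)[1*(6)*conj(2) + 1*(2)*conj(-2) + 2*(-1)*conj(1) + 2*(3)*conj(-1) + 3*(0)*conj(0) + 3*(4)*conj(0)]
      = (1/12)[(12) + (-4) + (-2) + (-6) + (0) + (0)] = 0/12 = 0
  <chi_rho, chi_6> = (1/12)[1*(6)*conj(2) + 1*(2)*conj(2) + 2*(-1)*conj(-1) + 2*(3)*conj(-1) + 3*(0)*conj(0) + 3*(4)*conj(0)]
      = (1/12)[(12) + (4) + (2) + (-6) + (0) + (0)] = 12/12 = 1
Dimension check: dim(rho) = sum (mult * dim) = 2*1 + 0*1 + 0*1 + 2*1 + 0*2 + 1*2 = 6 = chi_rho(e) = 6.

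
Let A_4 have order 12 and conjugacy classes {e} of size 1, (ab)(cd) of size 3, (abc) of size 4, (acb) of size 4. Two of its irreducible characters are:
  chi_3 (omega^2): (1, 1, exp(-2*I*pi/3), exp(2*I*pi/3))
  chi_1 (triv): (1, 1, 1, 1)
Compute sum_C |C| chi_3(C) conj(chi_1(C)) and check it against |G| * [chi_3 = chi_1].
Sum = 0; so <chi_3, chi_1> = 0 (distinct irreducibles are orthogonal).

Derivation: Compute term by term over conjugacy classes (|C| * chi_3(C) * conj(chi_1(C))):
  1*(1)*conj(1) + 3*(1)*conj(1) + 4*(exp(-2*I*pi/3))*conj(1) + 4*(exp(2*I*pi/3))*conj(1)
  = (1) + (3) + (4*exp(-2*I*pi/3)) + (4*exp(2*I*pi/3))
  = 0.
(Exp terms are combined using exp(i*s)*conj(exp(i*t)) = exp(i*(s-t)), and sums of them are collapsed using the identity that for every m > 1 the m distinct m-th roots of unity sum to 0, e.g. 1 + exp(2*I*pi/3) + exp(-2*I*pi/3) = 0.)
Dividing by |G| = 12 gives 0/12 = 0, matching the row-orthogonality relation <chi_3, chi_1> = [chi_3 = chi_1].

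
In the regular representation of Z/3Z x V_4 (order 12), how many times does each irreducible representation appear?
Each irreducible V_i of dimension d_i appears with multiplicity d_i, i.e. rho_reg = (direct sum over all irreducibles V_i) d_i V_i. The irreducible dimensions for Z/3Z x V_4 are 1, 1, 1, 1, 1, 1, 1, 1, 1, 1, 1, 1: 12 irreducibles of dimension 1, each with multiplicity 1. Total dimension 12*1*1 = 12 = |G|.

General theorem: in the regular representation of a finite group G, each irreducible appears with multiplicity equal to its dimension. Check: dim(rho_reg) = sum d_i^2 = 1 + 1 + 1 + 1 + 1 + 1 + 1 + 1 + 1 + 1 + 1 + 1 = 12 = |G|.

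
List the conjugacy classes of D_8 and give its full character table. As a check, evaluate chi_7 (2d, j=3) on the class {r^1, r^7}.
Conjugacy classes: {e} of size 1, {r^4} of size 1, {r^1, r^7} of size 2, {r^2, r^6} of size 2, {r^3, r^5} of size 2, {s, sr^2, ...} of size 4, {sr, sr^3, ...} of size 4.
Character table:
  irrep \ class              {e} (size 1)  {r^4} (size 1)  {r^1, r^7} (size 2)  {r^2, r^6} (size 2)  {r^3, r^5} (size 2)  {s, sr^2, ...} (size 4)  {sr, sr^3, ...} (size 4)
  chi_1 (triv)               1             1               1                    1                    1                    1                        1                       
  chi_2 (sign: r->1, s->-1)  1             1               1                    1                    1                    -1                       -1                      
  chi_3 (r->-1, s->1)        1             1               -1                   1                    -1                   1                        -1                      
  chi_4 (r->-1, s->-1)       1             1               -1                   1                    -1                   -1                       1                       
  chi_5 (2d, j=1)            2             -2              sqrt(2)              0                    -sqrt(2)             0                        0                       
  chi_6 (2d, j=2)            2             2               0                    -2                   0                    0                        0                       
  chi_7 (2d, j=3)            2             -2              -sqrt(2)             0                    sqrt(2)              0                        0                       

Spot check: chi_7 (2d, j=3) on {r^1, r^7} = -sqrt(2).

Derivation: D_8 has order 2*8 = 16 with 7 conjugacy classes, hence 7 irreducibles. Sum of squared dims 1 + 1 + 1 + 1 + 4 + 4 + 4 = 16 = |G|. Linear characters come from the abelianisation; the 2-dimensional irreps have character r^k -> 2*cos(2*pi*j*k/8), reflections -> 0.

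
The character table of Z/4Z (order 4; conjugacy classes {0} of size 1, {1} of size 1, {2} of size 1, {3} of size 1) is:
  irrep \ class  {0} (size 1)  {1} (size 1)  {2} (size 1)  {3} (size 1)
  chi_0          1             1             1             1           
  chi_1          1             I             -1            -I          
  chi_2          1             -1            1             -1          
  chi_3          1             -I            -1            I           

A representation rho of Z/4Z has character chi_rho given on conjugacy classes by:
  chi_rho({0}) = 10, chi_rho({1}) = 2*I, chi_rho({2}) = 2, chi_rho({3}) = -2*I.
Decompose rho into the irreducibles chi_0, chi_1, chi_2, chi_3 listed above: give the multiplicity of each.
Multiplicities: chi_0: 3, chi_1: 3, chi_2: 3, chi_3: 1.

Working: Use <chi_rho, chi> = (1/|G|) sum_C |C| * chi_rho(C) * conj(chi(C)) with |G| = 4 for each irreducible chi in the table:
  <chi_rho, chi_0> = (1/4)[1*(10)*conj(1) + 1*(2*I)*conj(1) + 1*(2)*conj(1) + 1*(-2*I)*conj(1)]
      = (1/4)[(10) + (2*I) + (2) + (-2*I)] = 12/4 = 3
  <chi_rho, chi_1> = (1/4)[1*(10)*conj(1) + 1*(2*I)*conj(I) + 1*(2)*conj(-1) + 1*(-2*I)*conj(-I)]
      = (1/4)[(10) + (2) + (-2) + (2)] = 12/4 = 3
  <chi_rho, chi_2> = (1/4)[1*(10)*conj(1) + 1*(2*I)*conj(-1) + 1*(2)*conj(1) + 1*(-2*I)*conj(-1)]
      = (1/4)[(10) + (-2*I) + (2) + (2*I)] = 12/4 = 3
  <chi_rho, chi_3> = (1/4)[1*(10)*conj(1) + 1*(2*I)*conj(-I) + 1*(2)*conj(-1) + 1*(-2*I)*conj(I)]
      = (1/4)[(10) + (-2) + (-2) + (-2)] = 4/4 = 1
(Exp terms are combined using exp(i*s)*conj(exp(i*t)) = exp(i*(s-t)), and sums of them are collapsed using the identity that for every m > 1 the m distinct m-th roots of unity sum to 0, e.g. 1 + exp(2*I*pi/3) + exp(-2*I*pi/3) = 0.)
Dimension check: dim(rho) = sum (mult * dim) = 3*1 + 3*1 + 3*1 + 1*1 = 10 = chi_rho(e) = 10.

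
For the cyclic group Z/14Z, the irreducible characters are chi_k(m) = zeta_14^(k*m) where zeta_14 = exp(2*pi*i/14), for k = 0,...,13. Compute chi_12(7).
chi_12(7) = zeta_14^84 = 1

Why: chi_12(7) = zeta_14^(12*7) = zeta_14^84. Since zeta_14^14 = 1, this equals zeta_14^0 = exp(2*pi*i*0/14) = 1.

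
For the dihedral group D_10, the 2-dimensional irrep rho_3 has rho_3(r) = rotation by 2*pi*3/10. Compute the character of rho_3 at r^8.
chi_{rho_3}(r^8) = 2*cos(2*pi*3*8/10) = -sqrt(5)/2 - 1/2

Justification: rho_3(r^8) is rotation by angle 2*pi*3*8/10, whose trace is 2*cos(2*pi*3*8/10) = -sqrt(5)/2 - 1/2.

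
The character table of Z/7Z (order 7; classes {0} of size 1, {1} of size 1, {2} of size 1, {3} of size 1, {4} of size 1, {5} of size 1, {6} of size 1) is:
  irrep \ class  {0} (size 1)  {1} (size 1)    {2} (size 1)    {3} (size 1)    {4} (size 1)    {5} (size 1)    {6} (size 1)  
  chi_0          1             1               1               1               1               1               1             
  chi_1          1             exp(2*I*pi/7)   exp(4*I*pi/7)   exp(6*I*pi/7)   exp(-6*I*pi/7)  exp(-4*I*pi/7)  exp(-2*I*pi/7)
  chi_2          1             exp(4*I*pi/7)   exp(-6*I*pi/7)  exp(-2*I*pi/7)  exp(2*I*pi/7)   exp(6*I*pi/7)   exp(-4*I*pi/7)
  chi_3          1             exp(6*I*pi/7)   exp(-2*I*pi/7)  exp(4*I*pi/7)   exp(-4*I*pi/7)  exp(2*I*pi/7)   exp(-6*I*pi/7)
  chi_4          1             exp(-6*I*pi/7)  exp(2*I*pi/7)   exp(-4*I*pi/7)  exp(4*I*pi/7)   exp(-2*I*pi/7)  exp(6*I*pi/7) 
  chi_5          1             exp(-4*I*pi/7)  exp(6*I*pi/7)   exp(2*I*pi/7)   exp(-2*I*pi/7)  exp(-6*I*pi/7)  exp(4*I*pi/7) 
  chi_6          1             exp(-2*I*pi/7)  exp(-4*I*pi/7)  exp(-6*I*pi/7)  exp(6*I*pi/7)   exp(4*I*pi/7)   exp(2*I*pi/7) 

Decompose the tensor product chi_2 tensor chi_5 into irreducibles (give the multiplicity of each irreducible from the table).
chi_2 tensor chi_5 = chi_0 (all other irreducibles have multiplicity 0).

Justification: The character of a tensor product is the pointwise product (chi_2 * chi_5)(C) = chi_2(C) * chi_5(C):
  {0}: (1)*(1), {1}: (exp(4*I*pi/7))*(exp(-4*I*pi/7)), {2}: (exp(-6*I*pi/7))*(exp(6*I*pi/7)), {3}: (exp(-2*I*pi/7))*(exp(2*I*pi/7)), {4}: (exp(2*I*pi/7))*(exp(-2*I*pi/7)), {5}: (exp(6*I*pi/7))*(exp(-6*I*pi/7)), {6}: (exp(-4*I*pi/7))*(exp(4*I*pi/7))
so (chi_2 * chi_5) takes values
  {0} -> 1, {1} -> 1, {2} -> 1, {3} -> 1, {4} -> 1, {5} -> 1, {6} -> 1.
Now take the inner product of this character with each irreducible chi from the table, <chi_2*chi_5, chi> = (1/7) sum_C |C| (chi_2*chi_5)(C) conj(chi(C)):
  <chi_2*chi_5, chi_0> = (1/7)[1*(1)*conj(1) + 1*(1)*conj(1) + 1*(1)*conj(1) + 1*(1)*conj(1) + 1*(1)*conj(1) + 1*(1)*conj(1) + 1*(1)*conj(1)]
      = (1/7)[(1) + (1) + (1) + (1) + (1) + (1) + (1)] = 7/7 = 1
  <chi_2*chi_5, chi_1> = (1/7)[1*(1)*conj(1) + 1*(1)*conj(exp(2*I*pi/7)) + 1*(1)*conj(exp(4*I*pi/7)) + 1*(1)*conj(exp(6*I*pi/7)) + 1*(1)*conj(exp(-6*I*pi/7)) + 1*(1)*conj(exp(-4*I*pi/7)) + 1*(1)*conj(exp(-2*I*pi/7))]
      = (1/7)[(1) + (exp(-2*I*pi/7)) + (exp(-4*I*pi/7)) + (exp(-6*I*pi/7)) + (exp(6*I*pi/7)) + (exp(4*I*pi/7)) + (exp(2*I*pi/7))] = 0/7 = 0
  <chi_2*chi_5, chi_2> = (1/7)[1*(1)*conj(1) + 1*(1)*conj(exp(4*I*pi/7)) + 1*(1)*conj(exp(-6*I*pi/7)) + 1*(1)*conj(exp(-2*I*pi/7)) + 1*(1)*conj(exp(2*I*pi/7)) + 1*(1)*conj(exp(6*I*pi/7)) + 1*(1)*conj(exp(-4*I*pi/7))]
      = (1/7)[(1) + (exp(-4*I*pi/7)) + (exp(6*I*pi/7)) + (exp(2*I*pi/7)) + (exp(-2*I*pi/7)) + (exp(-6*I*pi/7)) + (exp(4*I*pi/7))] = 0/7 = 0
  <chi_2*chi_5, chi_3> = (1/7)[1*(1)*conj(1) + 1*(1)*conj(exp(6*I*pi/7)) + 1*(1)*conj(exp(-2*I*pi/7)) + 1*(1)*conj(exp(4*I*pi/7)) + 1*(1)*conj(exp(-4*I*pi/7)) + 1*(1)*conj(exp(2*I*pi/7)) + 1*(1)*conj(exp(-6*I*pi/7))]
      = (1/7)[(1) + (exp(-6*I*pi/7)) + (exp(2*I*pi/7)) + (exp(-4*I*pi/7)) + (exp(4*I*pi/7)) + (exp(-2*I*pi/7)) + (exp(6*I*pi/7))] = 0/7 = 0
  <chi_2*chi_5, chi_4> = (1/7)[1*(1)*conj(1) + 1*(1)*conj(exp(-6*I*pi/7)) + 1*(1)*conj(exp(2*I*pi/7)) + 1*(1)*conj(exp(-4*I*pi/7)) + 1*(1)*conj(exp(4*I*pi/7)) + 1*(1)*conj(exp(-2*I*pi/7)) + 1*(1)*conj(exp(6*I*pi/7))]
      = (1/7)[(1) + (exp(6*I*pi/7)) + (exp(-2*I*pi/7)) + (exp(4*I*pi/7)) + (exp(-4*I*pi/7)) + (exp(2*I*pi/7)) + (exp(-6*I*pi/7))] = 0/7 = 0
  <chi_2*chi_5, chi_5> = (1/7)[1*(1)*conj(1) + 1*(1)*conj(exp(-4*I*pi/7)) + 1*(1)*conj(exp(6*I*pi/7)) + 1*(1)*conj(exp(2*I*pi/7)) + 1*(1)*conj(exp(-2*I*pi/7)) + 1*(1)*conj(exp(-6*I*pi/7)) + 1*(1)*conj(exp(4*I*pi/7))]
      = (1/7)[(1) + (exp(4*I*pi/7)) + (exp(-6*I*pi/7)) + (exp(-2*I*pi/7)) + (exp(2*I*pi/7)) + (exp(6*I*pi/7)) + (exp(-4*I*pi/7))] = 0/7 = 0
  <chi_2*chi_5, chi_6> = (1/7)[1*(1)*conj(1) + 1*(1)*conj(exp(-2*I*pi/7)) + 1*(1)*conj(exp(-4*I*pi/7)) + 1*(1)*conj(exp(-6*I*pi/7)) + 1*(1)*conj(exp(6*I*pi/7)) + 1*(1)*conj(exp(4*I*pi/7)) + 1*(1)*conj(exp(2*I*pi/7))]
      = (1/7)[(1) + (exp(2*I*pi/7)) + (exp(4*I*pi/7)) + (exp(6*I*pi/7)) + (exp(-6*I*pi/7)) + (exp(-4*I*pi/7)) + (exp(-2*I*pi/7))] = 0/7 = 0
(Exp terms are combined using exp(i*s)*conj(exp(i*t)) = exp(i*(s-t)), and sums of them are collapsed using the identity that for every m > 1 the m distinct m-th roots of unity sum to 0, e.g. 1 + exp(2*I*pi/3) + exp(-2*I*pi/3) = 0.)
Hence the multiplicities are chi_0: 1. Dimension check: dim(chi_2)*dim(chi_5) = 1*1 = 1 and sum (mult * dim) = 1*1 = 1.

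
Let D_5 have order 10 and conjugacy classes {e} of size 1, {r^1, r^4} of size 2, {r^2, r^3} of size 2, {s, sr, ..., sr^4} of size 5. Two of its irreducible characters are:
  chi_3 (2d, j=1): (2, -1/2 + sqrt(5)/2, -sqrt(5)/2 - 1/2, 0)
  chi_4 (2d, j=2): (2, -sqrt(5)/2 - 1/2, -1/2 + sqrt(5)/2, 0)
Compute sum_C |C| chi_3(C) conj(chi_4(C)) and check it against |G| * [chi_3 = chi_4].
Sum = 0; so <chi_3, chi_4> = 0 (distinct irreducibles are orthogonal).

Compute term by term over conjugacy classes (|C| * chi_3(C) * conj(chi_4(C))):
  1*(2)*conj(2) + 2*(-1/2 + sqrt(5)/2)*conj(-sqrt(5)/2 - 1/2) + 2*(-sqrt(5)/2 - 1/2)*conj(-1/2 + sqrt(5)/2) + 5*(0)*conj(0)
  = (4) + (-2) + (-2) + (0)
  = 0.
Dividing by |G| = 10 gives 0/10 = 0, matching the row-orthogonality relation <chi_3, chi_4> = [chi_3 = chi_4].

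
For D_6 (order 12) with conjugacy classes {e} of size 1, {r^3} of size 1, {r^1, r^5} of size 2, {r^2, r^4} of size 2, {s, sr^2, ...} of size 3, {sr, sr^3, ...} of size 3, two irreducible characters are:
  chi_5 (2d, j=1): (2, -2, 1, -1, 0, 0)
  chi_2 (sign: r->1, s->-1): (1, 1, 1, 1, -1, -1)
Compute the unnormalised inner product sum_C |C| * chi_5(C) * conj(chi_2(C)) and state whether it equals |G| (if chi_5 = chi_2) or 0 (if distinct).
Sum = 0; so <chi_5, chi_2> = 0 (distinct irreducibles are orthogonal).

Solution. Compute term by term over conjugacy classes (|C| * chi_5(C) * conj(chi_2(C))):
  1*(2)*conj(1) + 1*(-2)*conj(1) + 2*(1)*conj(1) + 2*(-1)*conj(1) + 3*(0)*conj(-1) + 3*(0)*conj(-1)
  = (2) + (-2) + (2) + (-2) + (0) + (0)
  = 0.
Dividing by |G| = 12 gives 0/12 = 0, matching the row-orthogonality relation <chi_5, chi_2> = [chi_5 = chi_2].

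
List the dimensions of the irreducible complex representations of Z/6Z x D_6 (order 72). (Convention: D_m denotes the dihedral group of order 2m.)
Dimensions: 1, 1, 1, 1, 1, 1, 1, 1, 1, 1, 1, 1, 1, 1, 1, 1, 1, 1, 1, 1, 1, 1, 1, 1, 2, 2, 2, 2, 2, 2, 2, 2, 2, 2, 2, 2

There are 36 irreducibles (= number of conjugacy classes). Their dimensions d_i satisfy sum d_i^2 = |G| = 72: 1 + 1 + 1 + 1 + 1 + 1 + 1 + 1 + 1 + 1 + 1 + 1 + 1 + 1 + 1 + 1 + 1 + 1 + 1 + 1 + 1 + 1 + 1 + 1 + 4 + 4 + 4 + 4 + 4 + 4 + 4 + 4 + 4 + 4 + 4 + 4 = 72. (For the product with Z/6Z: each of the 6 1-dim characters of Z/6Z tensors with each irrep of D_6, giving 6 copies of each D_6-dimension.)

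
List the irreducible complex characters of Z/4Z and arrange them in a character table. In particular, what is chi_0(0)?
Character table of Z/4Z (irreps indexed chi_0,...,chi_3 with chi_k(m) = zeta_4^(k*m), zeta_4 = exp(2*pi*i/4)):
  irrep \ class  {0} (size 1)  {1} (size 1)  {2} (size 1)  {3} (size 1)
  chi_0          1             1             1             1           
  chi_1          1             I             -1            -I          
  chi_2          1             -1            1             -1          
  chi_3          1             -I            -1            I           

Spot check: chi_0(0) = zeta_4^(0*0) = zeta_4^0 = 1.

Reasoning: Z/4Z is abelian, so all 4 irreducible complex representations are 1-dimensional. They are given by chi_k(m) = zeta_4^(k*m) for k = 0,...,3. Row orthogonality: sum_m chi_k(m) conj(chi_l(m)) = 4 * [k = l].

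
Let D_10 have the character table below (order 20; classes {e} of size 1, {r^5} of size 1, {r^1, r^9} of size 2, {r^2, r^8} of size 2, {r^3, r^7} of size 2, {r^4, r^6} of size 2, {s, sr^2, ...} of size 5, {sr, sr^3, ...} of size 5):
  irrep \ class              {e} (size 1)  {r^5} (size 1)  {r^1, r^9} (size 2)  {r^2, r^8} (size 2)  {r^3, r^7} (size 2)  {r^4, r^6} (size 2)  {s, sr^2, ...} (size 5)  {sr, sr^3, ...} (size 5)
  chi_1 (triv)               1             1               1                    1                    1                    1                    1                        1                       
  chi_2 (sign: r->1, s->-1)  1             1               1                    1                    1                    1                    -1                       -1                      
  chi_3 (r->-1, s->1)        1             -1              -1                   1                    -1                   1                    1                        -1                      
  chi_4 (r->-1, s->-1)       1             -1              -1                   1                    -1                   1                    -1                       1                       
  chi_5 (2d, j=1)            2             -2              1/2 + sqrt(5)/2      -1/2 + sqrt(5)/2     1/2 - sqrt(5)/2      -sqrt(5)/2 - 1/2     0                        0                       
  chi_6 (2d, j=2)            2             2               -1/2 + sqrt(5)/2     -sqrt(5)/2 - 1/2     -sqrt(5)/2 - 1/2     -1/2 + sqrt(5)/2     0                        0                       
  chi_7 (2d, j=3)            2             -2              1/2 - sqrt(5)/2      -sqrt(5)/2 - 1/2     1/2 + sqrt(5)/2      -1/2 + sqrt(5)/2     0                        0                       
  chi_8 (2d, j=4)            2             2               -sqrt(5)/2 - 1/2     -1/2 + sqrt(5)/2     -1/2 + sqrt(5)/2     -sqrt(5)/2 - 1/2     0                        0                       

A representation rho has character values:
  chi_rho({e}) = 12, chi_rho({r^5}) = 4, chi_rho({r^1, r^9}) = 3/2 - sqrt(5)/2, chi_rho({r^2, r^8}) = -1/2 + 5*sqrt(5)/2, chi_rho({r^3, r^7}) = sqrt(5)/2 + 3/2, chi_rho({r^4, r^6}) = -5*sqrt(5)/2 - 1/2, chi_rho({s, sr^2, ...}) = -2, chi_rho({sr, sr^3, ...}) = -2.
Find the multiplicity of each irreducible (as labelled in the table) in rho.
Multiplicities: chi_1: 0, chi_2: 2, chi_3: 0, chi_4: 0, chi_5: 2, chi_6: 0, chi_7: 0, chi_8: 3.

Why: Use <chi_rho, chi> = (1/|G|) sum_C |C| * chi_rho(C) * conj(chi(C)) with |G| = 20 for each irreducible chi in the table:
  <chi_rho, chi_1> = (1/20)[1*(12)*conj(1) + 1*(4)*conj(1) + 2*(3/2 - sqrt(5)/2)*conj(1) + 2*(-1/2 + 5*sqrt(5)/2)*conj(1) + 2*(sqrt(5)/2 + 3/2)*conj(1) + 2*(-5*sqrt(5)/2 - 1/2)*conj(1) + 5*(-2)*conj(1) + 5*(-2)*conj(1)]
      = (1/20)[(12) + (4) + (3 - sqrt(5)) + (-1 + 5*sqrt(5)) + (sqrt(5) + 3) + (-5*sqrt(5) - 1) + (-10) + (-10)] = 0/20 = 0
  <chi_rho, chi_2> = (1/20)[1*(12)*conj(1) + 1*(4)*conj(1) + 2*(3/2 - sqrt(5)/2)*conj(1) + 2*(-1/2 + 5*sqrt(5)/2)*conj(1) + 2*(sqrt(5)/2 + 3/2)*conj(1) + 2*(-5*sqrt(5)/2 - 1/2)*conj(1) + 5*(-2)*conj(-1) + 5*(-2)*conj(-1)]
      = (1/20)[(12) + (4) + (3 - sqrt(5)) + (-1 + 5*sqrt(5)) + (sqrt(5) + 3) + (-5*sqrt(5) - 1) + (10) + (10)] = 40/20 = 2
  <chi_rho, chi_3> = (1/20)[1*(12)*conj(1) + 1*(4)*conj(-1) + 2*(3/2 - sqrt(5)/2)*conj(-1) + 2*(-1/2 + 5*sqrt(5)/2)*conj(1) + 2*(sqrt(5)/2 + 3/2)*conj(-1) + 2*(-5*sqrt(5)/2 - 1/2)*conj(1) + 5*(-2)*conj(1) + 5*(-2)*conj(-1)]
      = (1/20)[(12) + (-4) + (-3 + sqrt(5)) + (-1 + 5*sqrt(5)) + (-3 - sqrt(5)) + (-5*sqrt(5) - 1) + (-10) + (10)] = 0/20 = 0
  <chi_rho, chi_4> = (1/20)[1*(12)*conj(1) + 1*(4)*conj(-1) + 2*(3/2 - sqrt(5)/2)*conj(-1) + 2*(-1/2 + 5*sqrt(5)/2)*conj(1) + 2*(sqrt(5)/2 + 3/2)*conj(-1) + 2*(-5*sqrt(5)/2 - 1/2)*conj(1) + 5*(-2)*conj(-1) + 5*(-2)*conj(1)]
      = (1/20)[(12) + (-4) + (-3 + sqrt(5)) + (-1 + 5*sqrt(5)) + (-3 - sqrt(5)) + (-5*sqrt(5) - 1) + (10) + (-10)] = 0/20 = 0
  <chi_rho, chi_5> = (1/20)[1*(12)*conj(2) + 1*(4)*conj(-2) + 2*(3/2 - sqrt(5)/2)*conj(1/2 + sqrt(5)/2) + 2*(-1/2 + 5*sqrt(5)/2)*conj(-1/2 + sqrt(5)/2) + 2*(sqrt(5)/2 + 3/2)*conj(1/2 - sqrt(5)/2) + 2*(-5*sqrt(5)/2 - 1/2)*conj(-sqrt(5)/2 - 1/2) + 5*(-2)*conj(0) + 5*(-2)*conj(0)]
      = (1/20)[(24) + (-8) + (-1 + sqrt(5)) + (13 - 3*sqrt(5)) + (-sqrt(5) - 1) + (3*sqrt(5) + 13) + (0) + (0)] = 40/20 = 2
  <chi_rho, chi_6> = (1/20)[1*(12)*conj(2) + 1*(4)*conj(2) + 2*(3/2 - sqrt(5)/2)*conj(-1/2 + sqrt(5)/2) + 2*(-1/2 + 5*sqrt(5)/2)*conj(-sqrt(5)/2 - 1/2) + 2*(sqrt(5)/2 + 3/2)*conj(-sqrt(5)/2 - 1/2) + 2*(-5*sqrt(5)/2 - 1/2)*conj(-1/2 + sqrt(5)/2) + 5*(-2)*conj(0) + 5*(-2)*conj(0)]
      = (1/20)[(24) + (8) + (-4 + 2*sqrt(5)) + (-12 - 2*sqrt(5)) + (-2*sqrt(5) - 4) + (-12 + 2*sqrt(5)) + (0) + (0)] = 0/20 = 0
  <chi_rho, chi_7> = (1/20)[1*(12)*conj(2) + 1*(4)*conj(-2) + 2*(3/2 - sqrt(5)/2)*conj(1/2 - sqrt(5)/2) + 2*(-1/2 + 5*sqrt(5)/2)*conj(-sqrt(5)/2 - 1/2) + 2*(sqrt(5)/2 + 3/2)*conj(1/2 + sqrt(5)/2) + 2*(-5*sqrt(5)/2 - 1/2)*conj(-1/2 + sqrt(5)/2) + 5*(-2)*conj(0) + 5*(-2)*conj(0)]
      = (1/20)[(24) + (-8) + (4 - 2*sqrt(5)) + (-12 - 2*sqrt(5)) + (4 + 2*sqrt(5)) + (-12 + 2*sqrt(5)) + (0) + (0)] = 0/20 = 0
  <chi_rho, chi_8> = (1/20)[1*(12)*conj(2) + 1*(4)*conj(2) + 2*(3/2 - sqrt(5)/2)*conj(-sqrt(5)/2 - 1/2) + 2*(-1/2 + 5*sqrt(5)/2)*conj(-1/2 + sqrt(5)/2) + 2*(sqrt(5)/2 + 3/2)*conj(-1/2 + sqrt(5)/2) + 2*(-5*sqrt(5)/2 - 1/2)*conj(-sqrt(5)/2 - 1/2) + 5*(-2)*conj(0) + 5*(-2)*conj(0)]
      = (1/20)[(24) + (8) + (1 - sqrt(5)) + (13 - 3*sqrt(5)) + (1 + sqrt(5)) + (3*sqrt(5) + 13) + (0) + (0)] = 60/20 = 3
Dimension check: dim(rho) = sum (mult * dim) = 0*1 + 2*1 + 0*1 + 0*1 + 2*2 + 0*2 + 0*2 + 3*2 = 12 = chi_rho(e) = 12.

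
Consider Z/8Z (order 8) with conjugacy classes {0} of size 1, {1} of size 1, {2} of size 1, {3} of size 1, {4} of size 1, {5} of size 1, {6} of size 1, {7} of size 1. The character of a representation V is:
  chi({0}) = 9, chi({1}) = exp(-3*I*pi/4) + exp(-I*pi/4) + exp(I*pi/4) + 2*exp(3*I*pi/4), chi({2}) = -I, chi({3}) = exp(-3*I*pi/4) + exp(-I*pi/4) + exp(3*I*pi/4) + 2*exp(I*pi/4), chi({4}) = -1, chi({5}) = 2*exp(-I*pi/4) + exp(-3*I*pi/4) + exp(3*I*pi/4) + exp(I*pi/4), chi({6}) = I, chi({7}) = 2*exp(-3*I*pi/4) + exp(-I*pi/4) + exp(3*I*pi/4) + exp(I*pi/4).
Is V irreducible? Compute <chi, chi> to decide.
Not irreducible (reducible): <chi, chi> = 11 > 1.

Explanation: <chi, chi> = (1/|G|) sum_C |C| * |chi(C)|^2 = (1/8)[1*|9|^2 + 1*|exp(-3*I*pi/4) + exp(-I*pi/4) + exp(I*pi/4) + 2*exp(3*I*pi/4)|^2 + 1*|-I|^2 + 1*|exp(-3*I*pi/4) + exp(-I*pi/4) + exp(3*I*pi/4) + 2*exp(I*pi/4)|^2 + 1*|-1|^2 + 1*|2*exp(-I*pi/4) + exp(-3*I*pi/4) + exp(3*I*pi/4) + exp(I*pi/4)|^2 + 1*|I|^2 + 1*|2*exp(-3*I*pi/4) + exp(-I*pi/4) + exp(3*I*pi/4) + exp(I*pi/4)|^2]
  = (1/8)[(81) + (1) + (1) + (1) + (1) + (1) + (1) + (1)] = 88/8 = 11.
(Exp terms are combined using exp(i*s)*conj(exp(i*t)) = exp(i*(s-t)), and sums of them are collapsed using the identity that for every m > 1 the m distinct m-th roots of unity sum to 0, e.g. 1 + exp(2*I*pi/3) + exp(-2*I*pi/3) = 0.)
A character is irreducible iff <chi, chi> = 1, so this representation is reducible.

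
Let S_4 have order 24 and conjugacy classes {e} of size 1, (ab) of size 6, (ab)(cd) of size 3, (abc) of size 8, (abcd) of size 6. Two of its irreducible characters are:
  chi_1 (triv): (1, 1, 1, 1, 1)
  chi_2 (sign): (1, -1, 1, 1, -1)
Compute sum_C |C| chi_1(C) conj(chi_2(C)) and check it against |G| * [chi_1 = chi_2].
Sum = 0; so <chi_1, chi_2> = 0 (distinct irreducibles are orthogonal).

Justification: Compute term by term over conjugacy classes (|C| * chi_1(C) * conj(chi_2(C))):
  1*(1)*conj(1) + 6*(1)*conj(-1) + 3*(1)*conj(1) + 8*(1)*conj(1) + 6*(1)*conj(-1)
  = (1) + (-6) + (3) + (8) + (-6)
  = 0.
Dividing by |G| = 24 gives 0/24 = 0, matching the row-orthogonality relation <chi_1, chi_2> = [chi_1 = chi_2].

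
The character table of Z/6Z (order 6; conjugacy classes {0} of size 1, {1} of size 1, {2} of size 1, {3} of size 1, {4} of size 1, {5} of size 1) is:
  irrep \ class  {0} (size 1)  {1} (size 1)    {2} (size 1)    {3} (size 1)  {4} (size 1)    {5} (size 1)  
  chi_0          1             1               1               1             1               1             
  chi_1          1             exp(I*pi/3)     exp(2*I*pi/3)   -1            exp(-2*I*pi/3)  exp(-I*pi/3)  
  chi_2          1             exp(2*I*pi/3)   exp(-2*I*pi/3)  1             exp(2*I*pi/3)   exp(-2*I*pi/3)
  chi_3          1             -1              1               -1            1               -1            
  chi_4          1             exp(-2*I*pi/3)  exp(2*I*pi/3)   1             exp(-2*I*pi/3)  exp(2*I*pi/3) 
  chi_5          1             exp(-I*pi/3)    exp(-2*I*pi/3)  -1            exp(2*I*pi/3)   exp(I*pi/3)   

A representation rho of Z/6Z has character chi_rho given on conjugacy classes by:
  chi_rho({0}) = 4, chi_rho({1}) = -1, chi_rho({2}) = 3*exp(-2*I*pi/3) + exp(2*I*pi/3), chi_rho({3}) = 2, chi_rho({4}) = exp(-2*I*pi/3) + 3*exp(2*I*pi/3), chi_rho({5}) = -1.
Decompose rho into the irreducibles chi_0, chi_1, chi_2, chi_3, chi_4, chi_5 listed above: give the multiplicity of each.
Multiplicities: chi_0: 0, chi_1: 0, chi_2: 2, chi_3: 0, chi_4: 1, chi_5: 1.

Why: Use <chi_rho, chi> = (1/|G|) sum_C |C| * chi_rho(C) * conj(chi(C)) with |G| = 6 for each irreducible chi in the table:
  <chi_rho, chi_0> = (1/6)[1*(4)*conj(1) + 1*(-1)*conj(1) + 1*(3*exp(-2*I*pi/3) + exp(2*I*pi/3))*conj(1) + 1*(2)*conj(1) + 1*(exp(-2*I*pi/3) + 3*exp(2*I*pi/3))*conj(1) + 1*(-1)*conj(1)]
      = (1/6)[(4) + (-1) + (3*exp(-2*I*pi/3) + exp(2*I*pi/3)) + (2) + (exp(-2*I*pi/3) + 3*exp(2*I*pi/3)) + (-1)] = 0/6 = 0
  <chi_rho, chi_1> = (1/6)[1*(4)*conj(1) + 1*(-1)*conj(exp(I*pi/3)) + 1*(3*exp(-2*I*pi/3) + exp(2*I*pi/3))*conj(exp(2*I*pi/3)) + 1*(2)*conj(-1) + 1*(exp(-2*I*pi/3) + 3*exp(2*I*pi/3))*conj(exp(-2*I*pi/3)) + 1*(-1)*conj(exp(-I*pi/3))]
      = (1/6)[(4) + (-1 + exp(-2*I*pi/3) + 2*exp(I*pi/3)) + (1 + 3*exp(2*I*pi/3)) + (-2) + (1 + 3*exp(-2*I*pi/3)) + (-1 + 2*exp(-I*pi/3) + exp(2*I*pi/3))] = 0/6 = 0
  <chi_rho, chi_2> = (1/6)[1*(4)*conj(1) + 1*(-1)*conj(exp(2*I*pi/3)) + 1*(3*exp(-2*I*pi/3) + exp(2*I*pi/3))*conj(exp(-2*I*pi/3)) + 1*(2)*conj(1) + 1*(exp(-2*I*pi/3) + 3*exp(2*I*pi/3))*conj(exp(2*I*pi/3)) + 1*(-1)*conj(exp(-2*I*pi/3))]
      = (1/6)[(4) + (1 + exp(2*I*pi/3)) + (3 + exp(-2*I*pi/3)) + (2) + (3 + exp(2*I*pi/3)) + (1 + exp(-2*I*pi/3))] = 12/6 = 2
  <chi_rho, chi_3> = (1/6)[1*(4)*conj(1) + 1*(-1)*conj(-1) + 1*(3*exp(-2*I*pi/3) + exp(2*I*pi/3))*conj(1) + 1*(2)*conj(-1) + 1*(exp(-2*I*pi/3) + 3*exp(2*I*pi/3))*conj(1) + 1*(-1)*conj(-1)]
      = (1/6)[(4) + (1) + (3*exp(-2*I*pi/3) + exp(2*I*pi/3)) + (-2) + (exp(-2*I*pi/3) + 3*exp(2*I*pi/3)) + (1)] = 0/6 = 0
  <chi_rho, chi_4> = (1/6)[1*(4)*conj(1) + 1*(-1)*conj(exp(-2*I*pi/3)) + 1*(3*exp(-2*I*pi/3) + exp(2*I*pi/3))*conj(exp(2*I*pi/3)) + 1*(2)*conj(1) + 1*(exp(-2*I*pi/3) + 3*exp(2*I*pi/3))*conj(exp(-2*I*pi/3)) + 1*(-1)*conj(exp(2*I*pi/3))]
      = (1/6)[(4) + (1 + 2*exp(-2*I*pi/3) + exp(I*pi/3)) + (1 + 3*exp(2*I*pi/3)) + (2) + (1 + 3*exp(-2*I*pi/3)) + (1 + exp(-I*pi/3) + 2*exp(2*I*pi/3))] = 6/6 = 1
  <chi_rho, chi_5> = (1/6)[1*(4)*conj(1) + 1*(-1)*conj(exp(-I*pi/3)) + 1*(3*exp(-2*I*pi/3) + exp(2*I*pi/3))*conj(exp(-2*I*pi/3)) + 1*(2)*conj(-1) + 1*(exp(-2*I*pi/3) + 3*exp(2*I*pi/3))*conj(exp(2*I*pi/3)) + 1*(-1)*conj(exp(I*pi/3))]
      = (1/6)[(4) + (-1 + exp(-I*pi/3)) + (3 + exp(-2*I*pi/3)) + (-2) + (3 + exp(2*I*pi/3)) + (-1 + exp(I*pi/3))] = 6/6 = 1
(Exp terms are combined using exp(i*s)*conj(exp(i*t)) = exp(i*(s-t)), and sums of them are collapsed using the identity that for every m > 1 the m distinct m-th roots of unity sum to 0, e.g. 1 + exp(2*I*pi/3) + exp(-2*I*pi/3) = 0.)
Dimension check: dim(rho) = sum (mult * dim) = 0*1 + 0*1 + 2*1 + 0*1 + 1*1 + 1*1 = 4 = chi_rho(e) = 4.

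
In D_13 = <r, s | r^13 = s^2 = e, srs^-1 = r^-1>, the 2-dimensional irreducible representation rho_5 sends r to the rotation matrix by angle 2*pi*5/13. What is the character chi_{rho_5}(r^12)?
chi_{rho_5}(r^12) = 2*cos(2*pi*5*12/13) = -2*cos(3*pi/13)

Reasoning: rho_5(r^12) is rotation by angle 2*pi*5*12/13, whose trace is 2*cos(2*pi*5*12/13) = -2*cos(3*pi/13).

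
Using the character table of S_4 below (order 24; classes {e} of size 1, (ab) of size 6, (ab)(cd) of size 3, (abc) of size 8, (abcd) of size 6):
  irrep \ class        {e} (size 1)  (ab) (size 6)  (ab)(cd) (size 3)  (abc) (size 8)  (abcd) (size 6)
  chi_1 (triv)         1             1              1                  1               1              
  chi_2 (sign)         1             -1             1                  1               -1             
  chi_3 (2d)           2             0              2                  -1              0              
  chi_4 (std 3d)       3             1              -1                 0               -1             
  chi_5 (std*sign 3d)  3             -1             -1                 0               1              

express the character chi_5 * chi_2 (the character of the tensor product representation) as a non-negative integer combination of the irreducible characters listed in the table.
chi_5 tensor chi_2 = chi_4 (all other irreducibles have multiplicity 0).

Proof sketch: The character of a tensor product is the pointwise product (chi_5 * chi_2)(C) = chi_5(C) * chi_2(C):
  {e}: (3)*(1), (ab): (-1)*(-1), (ab)(cd): (-1)*(1), (abc): (0)*(1), (abcd): (1)*(-1)
so (chi_5 * chi_2) takes values
  {e} -> 3, (ab) -> 1, (ab)(cd) -> -1, (abc) -> 0, (abcd) -> -1.
Now take the inner product of this character with each irreducible chi from the table, <chi_5*chi_2, chi> = (1/24) sum_C |C| (chi_5*chi_2)(C) conj(chi(C)):
  <chi_5*chi_2, chi_1> = (1/24)[1*(3)*conj(1) + 6*(1)*conj(1) + 3*(-1)*conj(1) + 8*(0)*conj(1) + 6*(-1)*conj(1)]
      = (1/24)[(3) + (6) + (-3) + (0) + (-6)] = 0/24 = 0
  <chi_5*chi_2, chi_2> = (1/24)[1*(3)*conj(1) + 6*(1)*conj(-1) + 3*(-1)*conj(1) + 8*(0)*conj(1) + 6*(-1)*conj(-1)]
      = (1/24)[(3) + (-6) + (-3) + (0) + (6)] = 0/24 = 0
  <chi_5*chi_2, chi_3> = (1/24)[1*(3)*conj(2) + 6*(1)*conj(0) + 3*(-1)*conj(2) + 8*(0)*conj(-1) + 6*(-1)*conj(0)]
      = (1/24)[(6) + (0) + (-6) + (0) + (0)] = 0/24 = 0
  <chi_5*chi_2, chi_4> = (1/24)[1*(3)*conj(3) + 6*(1)*conj(1) + 3*(-1)*conj(-1) + 8*(0)*conj(0) + 6*(-1)*conj(-1)]
      = (1/24)[(9) + (6) + (3) + (0) + (6)] = 24/24 = 1
  <chi_5*chi_2, chi_5> = (1/24)[1*(3)*conj(3) + 6*(1)*conj(-1) + 3*(-1)*conj(-1) + 8*(0)*conj(0) + 6*(-1)*conj(1)]
      = (1/24)[(9) + (-6) + (3) + (0) + (-6)] = 0/24 = 0
Hence the multiplicities are chi_4: 1. Dimension check: dim(chi_5)*dim(chi_2) = 3*1 = 3 and sum (mult * dim) = 1*3 = 3.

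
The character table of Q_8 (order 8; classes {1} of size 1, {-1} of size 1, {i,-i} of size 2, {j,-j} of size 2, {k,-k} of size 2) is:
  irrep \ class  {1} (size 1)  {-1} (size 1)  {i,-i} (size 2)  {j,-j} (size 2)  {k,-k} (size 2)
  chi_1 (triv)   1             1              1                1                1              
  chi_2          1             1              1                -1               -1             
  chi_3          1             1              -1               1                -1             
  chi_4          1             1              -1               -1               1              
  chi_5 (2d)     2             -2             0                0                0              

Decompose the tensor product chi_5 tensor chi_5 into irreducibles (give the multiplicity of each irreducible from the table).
chi_5 tensor chi_5 = chi_1 + chi_2 + chi_3 + chi_4 (all other irreducibles have multiplicity 0).

Argument: The character of a tensor product is the pointwise product (chi_5 * chi_5)(C) = chi_5(C) * chi_5(C):
  {1}: (2)*(2), {-1}: (-2)*(-2), {i,-i}: (0)*(0), {j,-j}: (0)*(0), {k,-k}: (0)*(0)
so (chi_5 * chi_5) takes values
  {1} -> 4, {-1} -> 4, {i,-i} -> 0, {j,-j} -> 0, {k,-k} -> 0.
Now take the inner product of this character with each irreducible chi from the table, <chi_5*chi_5, chi> = (1/8) sum_C |C| (chi_5*chi_5)(C) conj(chi(C)):
  <chi_5*chi_5, chi_1> = (1/8)[1*(4)*conj(1) + 1*(4)*conj(1) + 2*(0)*conj(1) + 2*(0)*conj(1) + 2*(0)*conj(1)]
      = (1/8)[(4) + (4) + (0) + (0) + (0)] = 8/8 = 1
  <chi_5*chi_5, chi_2> = (1/8)[1*(4)*conj(1) + 1*(4)*conj(1) + 2*(0)*conj(1) + 2*(0)*conj(-1) + 2*(0)*conj(-1)]
      = (1/8)[(4) + (4) + (0) + (0) + (0)] = 8/8 = 1
  <chi_5*chi_5, chi_3> = (1/8)[1*(4)*conj(1) + 1*(4)*conj(1) + 2*(0)*conj(-1) + 2*(0)*conj(1) + 2*(0)*conj(-1)]
      = (1/8)[(4) + (4) + (0) + (0) + (0)] = 8/8 = 1
  <chi_5*chi_5, chi_4> = (1/8)[1*(4)*conj(1) + 1*(4)*conj(1) + 2*(0)*conj(-1) + 2*(0)*conj(-1) + 2*(0)*conj(1)]
      = (1/8)[(4) + (4) + (0) + (0) + (0)] = 8/8 = 1
  <chi_5*chi_5, chi_5> = (1/8)[1*(4)*conj(2) + 1*(4)*conj(-2) + 2*(0)*conj(0) + 2*(0)*conj(0) + 2*(0)*conj(0)]
      = (1/8)[(8) + (-8) + (0) + (0) + (0)] = 0/8 = 0
Hence the multiplicities are chi_1: 1, chi_2: 1, chi_3: 1, chi_4: 1. Dimension check: dim(chi_5)*dim(chi_5) = 2*2 = 4 and sum (mult * dim) = 1*1 + 1*1 + 1*1 + 1*1 = 4.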